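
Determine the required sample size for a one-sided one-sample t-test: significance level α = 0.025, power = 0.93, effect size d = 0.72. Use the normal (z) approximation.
n = 23

Sample size formula (one-sample t-test, normal approximation):
n = ((z_α + z_β) / d)²

z_α = 1.960 (for α = 0.025, one-sided)
z_β = 1.476 (for power = 0.93)
d = 0.72

n = ((1.960 + 1.476) / 0.72)²
n = (4.772)²
n ≈ 22.77
Round up to the next whole number: n = 23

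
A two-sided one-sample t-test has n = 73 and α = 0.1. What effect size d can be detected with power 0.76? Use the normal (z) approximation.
d ≈ 0.28

Minimum detectable effect (one-sample t-test, normal approximation):
d = (z_{α/2} + z_β) / √n
d = (1.645 + 0.706) / √73
d = 2.351 / 8.544
d ≈ 0.28

By Cohen's convention (0.2 small / 0.5 medium / 0.8 large): small effect.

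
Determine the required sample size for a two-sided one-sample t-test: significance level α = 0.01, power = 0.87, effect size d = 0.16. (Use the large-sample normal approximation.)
n = 536

Sample size formula (one-sample t-test, normal approximation):
n = ((z_{α/2} + z_β) / d)²

z_{α/2} = 2.576 (for α = 0.01, two-sided)
z_β = 1.126 (for power = 0.87)
d = 0.16

n = ((2.576 + 1.126) / 0.16)²
n = (23.138)²
n ≈ 535.37
Round up to the next whole number: n = 536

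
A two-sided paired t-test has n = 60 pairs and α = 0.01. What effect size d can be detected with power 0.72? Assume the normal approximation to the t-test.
d ≈ 0.41

Minimum detectable effect (paired t-test, normal approximation):
d = (z_{α/2} + z_β) / √n
d = (2.576 + 0.583) / √60
d = 3.159 / 7.746
d ≈ 0.41

By Cohen's convention (0.2 small / 0.5 medium / 0.8 large): small effect.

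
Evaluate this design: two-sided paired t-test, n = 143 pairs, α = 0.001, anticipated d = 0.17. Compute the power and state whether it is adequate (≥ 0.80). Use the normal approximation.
Power ≈ 0.10; the study is underpowered (power < 0.80)

Power calculation (paired t-test, normal approximation):
z_β = d · √n - z_{α/2}
z_β = 0.17 · √143 - 3.291
z_β = 0.17 · 11.958 - 3.291
z_β = -1.258

Power = Φ(z_β) = Φ(-1.258) ≈ 0.104

Effect size d = 0.17 is very small by Cohen's convention (0.2/0.5/0.8).

Threshold: power ≥ 0.80 is conventionally adequate.
Power ≈ 0.10 → the study is underpowered (power < 0.80).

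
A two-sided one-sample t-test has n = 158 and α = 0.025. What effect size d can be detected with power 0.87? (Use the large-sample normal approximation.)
d ≈ 0.27

Minimum detectable effect (one-sample t-test, normal approximation):
d = (z_{α/2} + z_β) / √n
d = (2.241 + 1.126) / √158
d = 3.368 / 12.570
d ≈ 0.27

By Cohen's convention (0.2 small / 0.5 medium / 0.8 large): small effect.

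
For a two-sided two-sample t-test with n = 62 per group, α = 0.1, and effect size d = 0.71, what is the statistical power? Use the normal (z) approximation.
Power ≈ 0.99

Power calculation (two-sample t-test, normal approximation):
z_β = d · √(n/2) - z_{α/2}
z_β = 0.71 · √(62/2) - 1.645
z_β = 0.71 · 5.568 - 1.645
z_β = 2.308

Power = Φ(z_β) = Φ(2.308) ≈ 0.990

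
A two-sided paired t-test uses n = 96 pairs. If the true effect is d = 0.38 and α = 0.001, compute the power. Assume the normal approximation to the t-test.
Power ≈ 0.67

Power calculation (paired t-test, normal approximation):
z_β = d · √n - z_{α/2}
z_β = 0.38 · √96 - 3.291
z_β = 0.38 · 9.798 - 3.291
z_β = 0.433

Power = Φ(z_β) = Φ(0.433) ≈ 0.667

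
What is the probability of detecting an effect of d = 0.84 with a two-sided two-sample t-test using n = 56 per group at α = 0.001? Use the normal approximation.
Power ≈ 0.88

Power calculation (two-sample t-test, normal approximation):
z_β = d · √(n/2) - z_{α/2}
z_β = 0.84 · √(56/2) - 3.291
z_β = 0.84 · 5.292 - 3.291
z_β = 1.154

Power = Φ(z_β) = Φ(1.154) ≈ 0.876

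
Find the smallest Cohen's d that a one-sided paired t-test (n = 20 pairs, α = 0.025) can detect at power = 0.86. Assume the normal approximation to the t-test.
d ≈ 0.68

Minimum detectable effect (paired t-test, normal approximation):
d = (z_α + z_β) / √n
d = (1.960 + 1.080) / √20
d = 3.040 / 4.472
d ≈ 0.68

By Cohen's convention (0.2 small / 0.5 medium / 0.8 large): medium effect.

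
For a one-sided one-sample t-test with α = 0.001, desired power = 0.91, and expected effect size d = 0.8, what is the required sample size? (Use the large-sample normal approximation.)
n = 31

Sample size formula (one-sample t-test, normal approximation):
n = ((z_α + z_β) / d)²

z_α = 3.090 (for α = 0.001, one-sided)
z_β = 1.341 (for power = 0.91)
d = 0.8

n = ((3.090 + 1.341) / 0.8)²
n = (5.539)²
n ≈ 30.68
Round up to the next whole number: n = 31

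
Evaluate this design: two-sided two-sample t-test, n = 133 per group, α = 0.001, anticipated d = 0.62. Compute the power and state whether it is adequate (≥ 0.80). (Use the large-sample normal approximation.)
Power ≈ 0.96; the study is adequately powered (power ≥ 0.80)

Power calculation (two-sample t-test, normal approximation):
z_β = d · √(n/2) - z_{α/2}
z_β = 0.62 · √(133/2) - 3.291
z_β = 0.62 · 8.155 - 3.291
z_β = 1.765

Power = Φ(z_β) = Φ(1.765) ≈ 0.961

Effect size d = 0.62 is medium by Cohen's convention (0.2/0.5/0.8).

Threshold: power ≥ 0.80 is conventionally adequate.
Power ≈ 0.96 → the study is adequately powered (power ≥ 0.80).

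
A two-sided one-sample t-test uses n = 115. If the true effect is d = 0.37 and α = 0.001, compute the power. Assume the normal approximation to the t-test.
Power ≈ 0.75

Power calculation (one-sample t-test, normal approximation):
z_β = d · √n - z_{α/2}
z_β = 0.37 · √115 - 3.291
z_β = 0.37 · 10.724 - 3.291
z_β = 0.677

Power = Φ(z_β) = Φ(0.677) ≈ 0.751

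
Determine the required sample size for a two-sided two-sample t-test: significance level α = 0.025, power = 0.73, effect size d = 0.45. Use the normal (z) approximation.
n = 81 per group

Sample size formula (two-sample t-test, normal approximation):
n = 2 · ((z_{α/2} + z_β) / d)²

z_{α/2} = 2.241 (for α = 0.025, two-sided)
z_β = 0.613 (for power = 0.73)
d = 0.45

n = 2 · ((2.241 + 0.613) / 0.45)²
n = 2 · (6.342)²
n ≈ 80.44
Round up to the next whole number: n = 81 per group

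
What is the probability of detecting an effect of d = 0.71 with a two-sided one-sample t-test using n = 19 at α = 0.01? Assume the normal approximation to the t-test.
Power ≈ 0.70

Power calculation (one-sample t-test, normal approximation):
z_β = d · √n - z_{α/2}
z_β = 0.71 · √19 - 2.576
z_β = 0.71 · 4.359 - 2.576
z_β = 0.519

Power = Φ(z_β) = Φ(0.519) ≈ 0.698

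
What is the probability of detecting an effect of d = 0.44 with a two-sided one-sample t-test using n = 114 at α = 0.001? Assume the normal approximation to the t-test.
Power ≈ 0.92

Power calculation (one-sample t-test, normal approximation):
z_β = d · √n - z_{α/2}
z_β = 0.44 · √114 - 3.291
z_β = 0.44 · 10.677 - 3.291
z_β = 1.407

Power = Φ(z_β) = Φ(1.407) ≈ 0.920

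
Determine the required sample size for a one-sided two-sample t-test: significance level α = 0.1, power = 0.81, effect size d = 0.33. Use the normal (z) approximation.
n = 86 per group

Sample size formula (two-sample t-test, normal approximation):
n = 2 · ((z_α + z_β) / d)²

z_α = 1.282 (for α = 0.1, one-sided)
z_β = 0.878 (for power = 0.81)
d = 0.33

n = 2 · ((1.282 + 0.878) / 0.33)²
n = 2 · (6.545)²
n ≈ 85.67
Round up to the next whole number: n = 86 per group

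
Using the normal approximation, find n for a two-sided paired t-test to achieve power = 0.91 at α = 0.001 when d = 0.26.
n = 318 pairs

Sample size formula (paired t-test, normal approximation):
n = ((z_{α/2} + z_β) / d)²

z_{α/2} = 3.291 (for α = 0.001, two-sided)
z_β = 1.341 (for power = 0.91)
d = 0.26

n = ((3.291 + 1.341) / 0.26)²
n = (17.815)²
n ≈ 317.37
Round up to the next whole number: n = 318 pairs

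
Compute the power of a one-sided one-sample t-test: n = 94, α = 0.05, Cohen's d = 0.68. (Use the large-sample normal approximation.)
Power ≈ 1.00

Power calculation (one-sample t-test, normal approximation):
z_β = d · √n - z_α
z_β = 0.68 · √94 - 1.645
z_β = 0.68 · 9.695 - 1.645
z_β = 4.948

Power = Φ(z_β) = Φ(4.948) ≈ 1.000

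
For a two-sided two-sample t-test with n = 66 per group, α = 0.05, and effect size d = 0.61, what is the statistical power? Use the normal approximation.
Power ≈ 0.94

Power calculation (two-sample t-test, normal approximation):
z_β = d · √(n/2) - z_{α/2}
z_β = 0.61 · √(66/2) - 1.960
z_β = 0.61 · 5.745 - 1.960
z_β = 1.544

Power = Φ(z_β) = Φ(1.544) ≈ 0.939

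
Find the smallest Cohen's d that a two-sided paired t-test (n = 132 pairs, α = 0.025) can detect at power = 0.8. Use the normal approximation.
d ≈ 0.27

Minimum detectable effect (paired t-test, normal approximation):
d = (z_{α/2} + z_β) / √n
d = (2.241 + 0.842) / √132
d = 3.083 / 11.489
d ≈ 0.27

By Cohen's convention (0.2 small / 0.5 medium / 0.8 large): small effect.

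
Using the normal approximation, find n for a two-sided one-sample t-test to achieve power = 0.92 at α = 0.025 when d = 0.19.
n = 369

Sample size formula (one-sample t-test, normal approximation):
n = ((z_{α/2} + z_β) / d)²

z_{α/2} = 2.241 (for α = 0.025, two-sided)
z_β = 1.405 (for power = 0.92)
d = 0.19

n = ((2.241 + 1.405) / 0.19)²
n = (19.189)²
n ≈ 368.22
Round up to the next whole number: n = 369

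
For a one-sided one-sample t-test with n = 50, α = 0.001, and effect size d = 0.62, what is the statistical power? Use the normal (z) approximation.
Power ≈ 0.90

Power calculation (one-sample t-test, normal approximation):
z_β = d · √n - z_α
z_β = 0.62 · √50 - 3.090
z_β = 0.62 · 7.071 - 3.090
z_β = 1.294

Power = Φ(z_β) = Φ(1.294) ≈ 0.902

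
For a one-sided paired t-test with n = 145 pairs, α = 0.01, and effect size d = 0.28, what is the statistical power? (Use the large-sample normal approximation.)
Power ≈ 0.85

Power calculation (paired t-test, normal approximation):
z_β = d · √n - z_α
z_β = 0.28 · √145 - 2.326
z_β = 0.28 · 12.042 - 2.326
z_β = 1.045

Power = Φ(z_β) = Φ(1.045) ≈ 0.852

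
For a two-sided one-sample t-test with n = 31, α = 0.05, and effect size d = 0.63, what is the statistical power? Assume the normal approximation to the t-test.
Power ≈ 0.94

Power calculation (one-sample t-test, normal approximation):
z_β = d · √n - z_{α/2}
z_β = 0.63 · √31 - 1.960
z_β = 0.63 · 5.568 - 1.960
z_β = 1.548

Power = Φ(z_β) = Φ(1.548) ≈ 0.939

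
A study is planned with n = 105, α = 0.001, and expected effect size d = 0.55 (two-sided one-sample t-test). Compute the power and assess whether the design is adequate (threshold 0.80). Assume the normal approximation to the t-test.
Power ≈ 0.99; the study is adequately powered (power ≥ 0.80)

Power calculation (one-sample t-test, normal approximation):
z_β = d · √n - z_{α/2}
z_β = 0.55 · √105 - 3.291
z_β = 0.55 · 10.247 - 3.291
z_β = 2.345

Power = Φ(z_β) = Φ(2.345) ≈ 0.990

Effect size d = 0.55 is medium by Cohen's convention (0.2/0.5/0.8).

Threshold: power ≥ 0.80 is conventionally adequate.
Power ≈ 0.99 → the study is adequately powered (power ≥ 0.80).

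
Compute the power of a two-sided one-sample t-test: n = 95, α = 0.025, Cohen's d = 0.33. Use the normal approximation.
Power ≈ 0.84

Power calculation (one-sample t-test, normal approximation):
z_β = d · √n - z_{α/2}
z_β = 0.33 · √95 - 2.241
z_β = 0.33 · 9.747 - 2.241
z_β = 0.975

Power = Φ(z_β) = Φ(0.975) ≈ 0.835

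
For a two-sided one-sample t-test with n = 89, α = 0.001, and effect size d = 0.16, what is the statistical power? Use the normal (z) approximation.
Power ≈ 0.04

Power calculation (one-sample t-test, normal approximation):
z_β = d · √n - z_{α/2}
z_β = 0.16 · √89 - 3.291
z_β = 0.16 · 9.434 - 3.291
z_β = -1.781

Power = Φ(z_β) = Φ(-1.781) ≈ 0.037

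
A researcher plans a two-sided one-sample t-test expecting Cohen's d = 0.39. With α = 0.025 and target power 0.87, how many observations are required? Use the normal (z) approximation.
n = 75

Sample size formula (one-sample t-test, normal approximation):
n = ((z_{α/2} + z_β) / d)²

z_{α/2} = 2.241 (for α = 0.025, two-sided)
z_β = 1.126 (for power = 0.87)
d = 0.39

n = ((2.241 + 1.126) / 0.39)²
n = (8.633)²
n ≈ 74.53
Round up to the next whole number: n = 75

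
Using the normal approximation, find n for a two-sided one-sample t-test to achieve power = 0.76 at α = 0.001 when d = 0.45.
n = 79

Sample size formula (one-sample t-test, normal approximation):
n = ((z_{α/2} + z_β) / d)²

z_{α/2} = 3.291 (for α = 0.001, two-sided)
z_β = 0.706 (for power = 0.76)
d = 0.45

n = ((3.291 + 0.706) / 0.45)²
n = (8.882)²
n ≈ 78.89
Round up to the next whole number: n = 79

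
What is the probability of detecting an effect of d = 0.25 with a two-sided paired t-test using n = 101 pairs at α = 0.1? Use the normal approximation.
Power ≈ 0.81

Power calculation (paired t-test, normal approximation):
z_β = d · √n - z_{α/2}
z_β = 0.25 · √101 - 1.645
z_β = 0.25 · 10.050 - 1.645
z_β = 0.868

Power = Φ(z_β) = Φ(0.868) ≈ 0.807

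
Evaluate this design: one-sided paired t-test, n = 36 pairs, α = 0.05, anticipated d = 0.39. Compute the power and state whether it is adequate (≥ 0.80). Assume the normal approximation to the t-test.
Power ≈ 0.76; the study is underpowered (power < 0.80)

Power calculation (paired t-test, normal approximation):
z_β = d · √n - z_α
z_β = 0.39 · √36 - 1.645
z_β = 0.39 · 6.000 - 1.645
z_β = 0.695

Power = Φ(z_β) = Φ(0.695) ≈ 0.757

Effect size d = 0.39 is small by Cohen's convention (0.2/0.5/0.8).

Threshold: power ≥ 0.80 is conventionally adequate.
Power ≈ 0.76 → the study is underpowered (power < 0.80).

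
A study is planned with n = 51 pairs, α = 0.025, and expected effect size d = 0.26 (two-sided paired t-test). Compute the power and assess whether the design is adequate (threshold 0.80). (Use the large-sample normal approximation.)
Power ≈ 0.35; the study is underpowered (power < 0.80)

Power calculation (paired t-test, normal approximation):
z_β = d · √n - z_{α/2}
z_β = 0.26 · √51 - 2.241
z_β = 0.26 · 7.141 - 2.241
z_β = -0.385

Power = Φ(z_β) = Φ(-0.385) ≈ 0.350

Effect size d = 0.26 is small by Cohen's convention (0.2/0.5/0.8).

Threshold: power ≥ 0.80 is conventionally adequate.
Power ≈ 0.35 → the study is underpowered (power < 0.80).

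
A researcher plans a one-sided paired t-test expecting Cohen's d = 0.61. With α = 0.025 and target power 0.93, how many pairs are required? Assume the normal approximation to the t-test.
n = 32 pairs

Sample size formula (paired t-test, normal approximation):
n = ((z_α + z_β) / d)²

z_α = 1.960 (for α = 0.025, one-sided)
z_β = 1.476 (for power = 0.93)
d = 0.61

n = ((1.960 + 1.476) / 0.61)²
n = (5.633)²
n ≈ 31.73
Round up to the next whole number: n = 32 pairs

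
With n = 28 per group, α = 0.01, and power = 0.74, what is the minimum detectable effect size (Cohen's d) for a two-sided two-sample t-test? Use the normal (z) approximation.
d ≈ 0.86

Minimum detectable effect (two-sample t-test, normal approximation):
d = (z_{α/2} + z_β) / √(n/2)
d = (2.576 + 0.643) / √(28/2)
d = 3.219 / 3.742
d ≈ 0.86

By Cohen's convention (0.2 small / 0.5 medium / 0.8 large): large effect.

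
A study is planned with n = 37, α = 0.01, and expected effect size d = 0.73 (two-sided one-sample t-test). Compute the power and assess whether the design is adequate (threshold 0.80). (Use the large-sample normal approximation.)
Power ≈ 0.97; the study is adequately powered (power ≥ 0.80)

Power calculation (one-sample t-test, normal approximation):
z_β = d · √n - z_{α/2}
z_β = 0.73 · √37 - 2.576
z_β = 0.73 · 6.083 - 2.576
z_β = 1.865

Power = Φ(z_β) = Φ(1.865) ≈ 0.969

Effect size d = 0.73 is medium by Cohen's convention (0.2/0.5/0.8).

Threshold: power ≥ 0.80 is conventionally adequate.
Power ≈ 0.97 → the study is adequately powered (power ≥ 0.80).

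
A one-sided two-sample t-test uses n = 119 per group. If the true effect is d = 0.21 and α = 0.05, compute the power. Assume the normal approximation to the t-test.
Power ≈ 0.49

Power calculation (two-sample t-test, normal approximation):
z_β = d · √(n/2) - z_α
z_β = 0.21 · √(119/2) - 1.645
z_β = 0.21 · 7.714 - 1.645
z_β = -0.025

Power = Φ(z_β) = Φ(-0.025) ≈ 0.490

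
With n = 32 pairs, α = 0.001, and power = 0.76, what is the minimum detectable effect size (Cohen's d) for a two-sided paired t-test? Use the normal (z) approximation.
d ≈ 0.71

Minimum detectable effect (paired t-test, normal approximation):
d = (z_{α/2} + z_β) / √n
d = (3.291 + 0.706) / √32
d = 3.997 / 5.657
d ≈ 0.71

By Cohen's convention (0.2 small / 0.5 medium / 0.8 large): medium effect.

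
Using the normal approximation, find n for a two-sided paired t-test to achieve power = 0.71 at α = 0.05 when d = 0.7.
n = 13 pairs

Sample size formula (paired t-test, normal approximation):
n = ((z_{α/2} + z_β) / d)²

z_{α/2} = 1.960 (for α = 0.05, two-sided)
z_β = 0.553 (for power = 0.71)
d = 0.7

n = ((1.960 + 0.553) / 0.7)²
n = (3.590)²
n ≈ 12.89
Round up to the next whole number: n = 13 pairs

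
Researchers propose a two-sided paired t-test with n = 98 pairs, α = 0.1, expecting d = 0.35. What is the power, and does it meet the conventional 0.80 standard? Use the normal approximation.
Power ≈ 0.97; the study is adequately powered (power ≥ 0.80)

Power calculation (paired t-test, normal approximation):
z_β = d · √n - z_{α/2}
z_β = 0.35 · √98 - 1.645
z_β = 0.35 · 9.899 - 1.645
z_β = 1.820

Power = Φ(z_β) = Φ(1.820) ≈ 0.966

Effect size d = 0.35 is small by Cohen's convention (0.2/0.5/0.8).

Threshold: power ≥ 0.80 is conventionally adequate.
Power ≈ 0.97 → the study is adequately powered (power ≥ 0.80).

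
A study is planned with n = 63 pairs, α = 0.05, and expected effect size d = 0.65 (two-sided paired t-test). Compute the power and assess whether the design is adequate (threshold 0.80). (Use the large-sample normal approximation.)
Power ≈ 1.00; the study is adequately powered (power ≥ 0.80)

Power calculation (paired t-test, normal approximation):
z_β = d · √n - z_{α/2}
z_β = 0.65 · √63 - 1.960
z_β = 0.65 · 7.937 - 1.960
z_β = 3.199

Power = Φ(z_β) = Φ(3.199) ≈ 0.999

Effect size d = 0.65 is medium by Cohen's convention (0.2/0.5/0.8).

Threshold: power ≥ 0.80 is conventionally adequate.
Power ≈ 1.00 → the study is adequately powered (power ≥ 0.80).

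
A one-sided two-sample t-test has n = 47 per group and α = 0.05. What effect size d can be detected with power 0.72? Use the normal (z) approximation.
d ≈ 0.46

Minimum detectable effect (two-sample t-test, normal approximation):
d = (z_α + z_β) / √(n/2)
d = (1.645 + 0.583) / √(47/2)
d = 2.228 / 4.848
d ≈ 0.46

By Cohen's convention (0.2 small / 0.5 medium / 0.8 large): small effect.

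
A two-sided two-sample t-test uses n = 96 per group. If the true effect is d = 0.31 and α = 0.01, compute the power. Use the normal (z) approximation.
Power ≈ 0.33

Power calculation (two-sample t-test, normal approximation):
z_β = d · √(n/2) - z_{α/2}
z_β = 0.31 · √(96/2) - 2.576
z_β = 0.31 · 6.928 - 2.576
z_β = -0.428

Power = Φ(z_β) = Φ(-0.428) ≈ 0.334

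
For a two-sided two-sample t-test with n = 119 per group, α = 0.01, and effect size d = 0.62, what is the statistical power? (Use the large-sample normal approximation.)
Power ≈ 0.99

Power calculation (two-sample t-test, normal approximation):
z_β = d · √(n/2) - z_{α/2}
z_β = 0.62 · √(119/2) - 2.576
z_β = 0.62 · 7.714 - 2.576
z_β = 2.207

Power = Φ(z_β) = Φ(2.207) ≈ 0.986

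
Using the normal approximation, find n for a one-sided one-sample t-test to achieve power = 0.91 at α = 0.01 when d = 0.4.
n = 85

Sample size formula (one-sample t-test, normal approximation):
n = ((z_α + z_β) / d)²

z_α = 2.326 (for α = 0.01, one-sided)
z_β = 1.341 (for power = 0.91)
d = 0.4

n = ((2.326 + 1.341) / 0.4)²
n = (9.168)²
n ≈ 84.05
Round up to the next whole number: n = 85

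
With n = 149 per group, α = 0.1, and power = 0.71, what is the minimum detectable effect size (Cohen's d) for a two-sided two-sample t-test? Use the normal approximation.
d ≈ 0.25

Minimum detectable effect (two-sample t-test, normal approximation):
d = (z_{α/2} + z_β) / √(n/2)
d = (1.645 + 0.553) / √(149/2)
d = 2.198 / 8.631
d ≈ 0.25

By Cohen's convention (0.2 small / 0.5 medium / 0.8 large): small effect.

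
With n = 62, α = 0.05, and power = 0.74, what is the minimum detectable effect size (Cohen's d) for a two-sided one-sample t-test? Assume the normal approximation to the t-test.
d ≈ 0.33

Minimum detectable effect (one-sample t-test, normal approximation):
d = (z_{α/2} + z_β) / √n
d = (1.960 + 0.643) / √62
d = 2.603 / 7.874
d ≈ 0.33

By Cohen's convention (0.2 small / 0.5 medium / 0.8 large): small effect.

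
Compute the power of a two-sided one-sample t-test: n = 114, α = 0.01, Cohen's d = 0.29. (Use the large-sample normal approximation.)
Power ≈ 0.70

Power calculation (one-sample t-test, normal approximation):
z_β = d · √n - z_{α/2}
z_β = 0.29 · √114 - 2.576
z_β = 0.29 · 10.677 - 2.576
z_β = 0.521

Power = Φ(z_β) = Φ(0.521) ≈ 0.699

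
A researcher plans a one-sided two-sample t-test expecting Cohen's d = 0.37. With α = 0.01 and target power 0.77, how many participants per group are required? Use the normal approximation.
n = 138 per group

Sample size formula (two-sample t-test, normal approximation):
n = 2 · ((z_α + z_β) / d)²

z_α = 2.326 (for α = 0.01, one-sided)
z_β = 0.739 (for power = 0.77)
d = 0.37

n = 2 · ((2.326 + 0.739) / 0.37)²
n = 2 · (8.284)²
n ≈ 137.25
Round up to the next whole number: n = 138 per group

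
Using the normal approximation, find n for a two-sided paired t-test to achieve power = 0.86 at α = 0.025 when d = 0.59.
n = 32 pairs

Sample size formula (paired t-test, normal approximation):
n = ((z_{α/2} + z_β) / d)²

z_{α/2} = 2.241 (for α = 0.025, two-sided)
z_β = 1.080 (for power = 0.86)
d = 0.59

n = ((2.241 + 1.080) / 0.59)²
n = (5.629)²
n ≈ 31.69
Round up to the next whole number: n = 32 pairs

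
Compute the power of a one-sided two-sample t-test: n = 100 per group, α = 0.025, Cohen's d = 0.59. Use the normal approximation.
Power ≈ 0.99

Power calculation (two-sample t-test, normal approximation):
z_β = d · √(n/2) - z_α
z_β = 0.59 · √(100/2) - 1.960
z_β = 0.59 · 7.071 - 1.960
z_β = 2.212

Power = Φ(z_β) = Φ(2.212) ≈ 0.987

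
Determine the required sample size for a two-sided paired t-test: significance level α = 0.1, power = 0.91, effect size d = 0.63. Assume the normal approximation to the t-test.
n = 23 pairs

Sample size formula (paired t-test, normal approximation):
n = ((z_{α/2} + z_β) / d)²

z_{α/2} = 1.645 (for α = 0.1, two-sided)
z_β = 1.341 (for power = 0.91)
d = 0.63

n = ((1.645 + 1.341) / 0.63)²
n = (4.740)²
n ≈ 22.47
Round up to the next whole number: n = 23 pairs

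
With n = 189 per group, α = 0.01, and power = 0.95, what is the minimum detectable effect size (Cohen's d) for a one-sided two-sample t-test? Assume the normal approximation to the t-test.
d ≈ 0.41

Minimum detectable effect (two-sample t-test, normal approximation):
d = (z_α + z_β) / √(n/2)
d = (2.326 + 1.645) / √(189/2)
d = 3.971 / 9.721
d ≈ 0.41

By Cohen's convention (0.2 small / 0.5 medium / 0.8 large): small effect.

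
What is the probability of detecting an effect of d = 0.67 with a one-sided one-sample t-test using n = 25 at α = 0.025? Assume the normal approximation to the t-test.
Power ≈ 0.92

Power calculation (one-sample t-test, normal approximation):
z_β = d · √n - z_α
z_β = 0.67 · √25 - 1.960
z_β = 0.67 · 5.000 - 1.960
z_β = 1.390

Power = Φ(z_β) = Φ(1.390) ≈ 0.918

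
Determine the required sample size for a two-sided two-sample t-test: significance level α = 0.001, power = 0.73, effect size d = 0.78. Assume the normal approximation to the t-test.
n = 51 per group

Sample size formula (two-sample t-test, normal approximation):
n = 2 · ((z_{α/2} + z_β) / d)²

z_{α/2} = 3.291 (for α = 0.001, two-sided)
z_β = 0.613 (for power = 0.73)
d = 0.78

n = 2 · ((3.291 + 0.613) / 0.78)²
n = 2 · (5.005)²
n ≈ 50.10
Round up to the next whole number: n = 51 per group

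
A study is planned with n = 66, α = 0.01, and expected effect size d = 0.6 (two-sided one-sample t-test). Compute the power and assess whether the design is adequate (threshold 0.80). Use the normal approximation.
Power ≈ 0.99; the study is adequately powered (power ≥ 0.80)

Power calculation (one-sample t-test, normal approximation):
z_β = d · √n - z_{α/2}
z_β = 0.6 · √66 - 2.576
z_β = 0.6 · 8.124 - 2.576
z_β = 2.299

Power = Φ(z_β) = Φ(2.299) ≈ 0.989

Effect size d = 0.6 is medium by Cohen's convention (0.2/0.5/0.8).

Threshold: power ≥ 0.80 is conventionally adequate.
Power ≈ 0.99 → the study is adequately powered (power ≥ 0.80).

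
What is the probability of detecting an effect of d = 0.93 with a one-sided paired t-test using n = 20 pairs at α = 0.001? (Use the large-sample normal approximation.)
Power ≈ 0.86

Power calculation (paired t-test, normal approximation):
z_β = d · √n - z_α
z_β = 0.93 · √20 - 3.090
z_β = 0.93 · 4.472 - 3.090
z_β = 1.069

Power = Φ(z_β) = Φ(1.069) ≈ 0.857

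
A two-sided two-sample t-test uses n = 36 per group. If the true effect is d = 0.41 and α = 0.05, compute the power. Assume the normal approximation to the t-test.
Power ≈ 0.41

Power calculation (two-sample t-test, normal approximation):
z_β = d · √(n/2) - z_{α/2}
z_β = 0.41 · √(36/2) - 1.960
z_β = 0.41 · 4.243 - 1.960
z_β = -0.220

Power = Φ(z_β) = Φ(-0.220) ≈ 0.413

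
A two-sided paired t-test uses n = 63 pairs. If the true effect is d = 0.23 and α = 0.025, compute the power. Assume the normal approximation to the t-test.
Power ≈ 0.34

Power calculation (paired t-test, normal approximation):
z_β = d · √n - z_{α/2}
z_β = 0.23 · √63 - 2.241
z_β = 0.23 · 7.937 - 2.241
z_β = -0.416

Power = Φ(z_β) = Φ(-0.416) ≈ 0.339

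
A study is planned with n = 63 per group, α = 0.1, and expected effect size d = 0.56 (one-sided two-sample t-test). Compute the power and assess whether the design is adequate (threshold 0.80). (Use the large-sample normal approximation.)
Power ≈ 0.97; the study is adequately powered (power ≥ 0.80)

Power calculation (two-sample t-test, normal approximation):
z_β = d · √(n/2) - z_α
z_β = 0.56 · √(63/2) - 1.282
z_β = 0.56 · 5.612 - 1.282
z_β = 1.861

Power = Φ(z_β) = Φ(1.861) ≈ 0.969

Effect size d = 0.56 is medium by Cohen's convention (0.2/0.5/0.8).

Threshold: power ≥ 0.80 is conventionally adequate.
Power ≈ 0.97 → the study is adequately powered (power ≥ 0.80).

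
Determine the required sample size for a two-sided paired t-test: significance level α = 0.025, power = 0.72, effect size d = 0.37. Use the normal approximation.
n = 59 pairs

Sample size formula (paired t-test, normal approximation):
n = ((z_{α/2} + z_β) / d)²

z_{α/2} = 2.241 (for α = 0.025, two-sided)
z_β = 0.583 (for power = 0.72)
d = 0.37

n = ((2.241 + 0.583) / 0.37)²
n = (7.632)²
n ≈ 58.25
Round up to the next whole number: n = 59 pairs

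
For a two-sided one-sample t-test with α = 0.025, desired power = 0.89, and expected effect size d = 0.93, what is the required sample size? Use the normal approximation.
n = 14

Sample size formula (one-sample t-test, normal approximation):
n = ((z_{α/2} + z_β) / d)²

z_{α/2} = 2.241 (for α = 0.025, two-sided)
z_β = 1.227 (for power = 0.89)
d = 0.93

n = ((2.241 + 1.227) / 0.93)²
n = (3.729)²
n ≈ 13.91
Round up to the next whole number: n = 14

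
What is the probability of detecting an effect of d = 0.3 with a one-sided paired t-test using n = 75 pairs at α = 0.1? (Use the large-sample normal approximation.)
Power ≈ 0.91

Power calculation (paired t-test, normal approximation):
z_β = d · √n - z_α
z_β = 0.3 · √75 - 1.282
z_β = 0.3 · 8.660 - 1.282
z_β = 1.317

Power = Φ(z_β) = Φ(1.317) ≈ 0.906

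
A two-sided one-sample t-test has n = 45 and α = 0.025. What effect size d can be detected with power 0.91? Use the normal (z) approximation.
d ≈ 0.53

Minimum detectable effect (one-sample t-test, normal approximation):
d = (z_{α/2} + z_β) / √n
d = (2.241 + 1.341) / √45
d = 3.582 / 6.708
d ≈ 0.53

By Cohen's convention (0.2 small / 0.5 medium / 0.8 large): medium effect.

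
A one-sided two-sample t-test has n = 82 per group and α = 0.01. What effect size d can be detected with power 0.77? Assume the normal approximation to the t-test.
d ≈ 0.48

Minimum detectable effect (two-sample t-test, normal approximation):
d = (z_α + z_β) / √(n/2)
d = (2.326 + 0.739) / √(82/2)
d = 3.065 / 6.403
d ≈ 0.48

By Cohen's convention (0.2 small / 0.5 medium / 0.8 large): small effect.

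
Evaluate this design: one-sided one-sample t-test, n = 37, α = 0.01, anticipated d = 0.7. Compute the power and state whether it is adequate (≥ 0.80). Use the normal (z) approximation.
Power ≈ 0.97; the study is adequately powered (power ≥ 0.80)

Power calculation (one-sample t-test, normal approximation):
z_β = d · √n - z_α
z_β = 0.7 · √37 - 2.326
z_β = 0.7 · 6.083 - 2.326
z_β = 1.932

Power = Φ(z_β) = Φ(1.932) ≈ 0.973

Effect size d = 0.7 is medium by Cohen's convention (0.2/0.5/0.8).

Threshold: power ≥ 0.80 is conventionally adequate.
Power ≈ 0.97 → the study is adequately powered (power ≥ 0.80).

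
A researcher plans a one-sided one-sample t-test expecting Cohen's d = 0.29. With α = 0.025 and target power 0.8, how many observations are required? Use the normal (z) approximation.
n = 94

Sample size formula (one-sample t-test, normal approximation):
n = ((z_α + z_β) / d)²

z_α = 1.960 (for α = 0.025, one-sided)
z_β = 0.842 (for power = 0.8)
d = 0.29

n = ((1.960 + 0.842) / 0.29)²
n = (9.662)²
n ≈ 93.35
Round up to the next whole number: n = 94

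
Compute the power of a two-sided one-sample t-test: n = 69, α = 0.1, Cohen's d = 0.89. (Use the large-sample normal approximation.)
Power ≈ 1.00

Power calculation (one-sample t-test, normal approximation):
z_β = d · √n - z_{α/2}
z_β = 0.89 · √69 - 1.645
z_β = 0.89 · 8.307 - 1.645
z_β = 5.748

Power = Φ(z_β) = Φ(5.748) ≈ 1.000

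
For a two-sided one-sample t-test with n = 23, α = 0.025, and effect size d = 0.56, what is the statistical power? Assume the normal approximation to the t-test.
Power ≈ 0.67

Power calculation (one-sample t-test, normal approximation):
z_β = d · √n - z_{α/2}
z_β = 0.56 · √23 - 2.241
z_β = 0.56 · 4.796 - 2.241
z_β = 0.444

Power = Φ(z_β) = Φ(0.444) ≈ 0.672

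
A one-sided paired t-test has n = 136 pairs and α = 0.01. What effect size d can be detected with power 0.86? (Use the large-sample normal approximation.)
d ≈ 0.29

Minimum detectable effect (paired t-test, normal approximation):
d = (z_α + z_β) / √n
d = (2.326 + 1.080) / √136
d = 3.407 / 11.662
d ≈ 0.29

By Cohen's convention (0.2 small / 0.5 medium / 0.8 large): small effect.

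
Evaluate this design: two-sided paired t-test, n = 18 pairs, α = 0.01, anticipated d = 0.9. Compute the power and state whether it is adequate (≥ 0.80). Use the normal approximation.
Power ≈ 0.89; the study is adequately powered (power ≥ 0.80)

Power calculation (paired t-test, normal approximation):
z_β = d · √n - z_{α/2}
z_β = 0.9 · √18 - 2.576
z_β = 0.9 · 4.243 - 2.576
z_β = 1.243

Power = Φ(z_β) = Φ(1.243) ≈ 0.893

Effect size d = 0.9 is large by Cohen's convention (0.2/0.5/0.8).

Threshold: power ≥ 0.80 is conventionally adequate.
Power ≈ 0.89 → the study is adequately powered (power ≥ 0.80).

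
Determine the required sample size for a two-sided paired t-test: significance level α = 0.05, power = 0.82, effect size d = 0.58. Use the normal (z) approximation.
n = 25 pairs

Sample size formula (paired t-test, normal approximation):
n = ((z_{α/2} + z_β) / d)²

z_{α/2} = 1.960 (for α = 0.05, two-sided)
z_β = 0.915 (for power = 0.82)
d = 0.58

n = ((1.960 + 0.915) / 0.58)²
n = (4.957)²
n ≈ 24.57
Round up to the next whole number: n = 25 pairs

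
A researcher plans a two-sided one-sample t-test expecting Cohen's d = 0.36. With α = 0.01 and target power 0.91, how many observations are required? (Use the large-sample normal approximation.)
n = 119

Sample size formula (one-sample t-test, normal approximation):
n = ((z_{α/2} + z_β) / d)²

z_{α/2} = 2.576 (for α = 0.01, two-sided)
z_β = 1.341 (for power = 0.91)
d = 0.36

n = ((2.576 + 1.341) / 0.36)²
n = (10.881)²
n ≈ 118.40
Round up to the next whole number: n = 119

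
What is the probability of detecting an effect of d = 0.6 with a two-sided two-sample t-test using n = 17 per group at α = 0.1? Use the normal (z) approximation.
Power ≈ 0.54

Power calculation (two-sample t-test, normal approximation):
z_β = d · √(n/2) - z_{α/2}
z_β = 0.6 · √(17/2) - 1.645
z_β = 0.6 · 2.915 - 1.645
z_β = 0.104

Power = Φ(z_β) = Φ(0.104) ≈ 0.542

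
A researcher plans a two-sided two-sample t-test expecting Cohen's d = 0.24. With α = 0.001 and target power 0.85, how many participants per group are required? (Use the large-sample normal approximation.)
n = 651 per group

Sample size formula (two-sample t-test, normal approximation):
n = 2 · ((z_{α/2} + z_β) / d)²

z_{α/2} = 3.291 (for α = 0.001, two-sided)
z_β = 1.036 (for power = 0.85)
d = 0.24

n = 2 · ((3.291 + 1.036) / 0.24)²
n = 2 · (18.029)²
n ≈ 650.09
Round up to the next whole number: n = 651 per group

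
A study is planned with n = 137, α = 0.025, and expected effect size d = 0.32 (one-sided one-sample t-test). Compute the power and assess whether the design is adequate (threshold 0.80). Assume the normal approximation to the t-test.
Power ≈ 0.96; the study is adequately powered (power ≥ 0.80)

Power calculation (one-sample t-test, normal approximation):
z_β = d · √n - z_α
z_β = 0.32 · √137 - 1.960
z_β = 0.32 · 11.705 - 1.960
z_β = 1.786

Power = Φ(z_β) = Φ(1.786) ≈ 0.963

Effect size d = 0.32 is small by Cohen's convention (0.2/0.5/0.8).

Threshold: power ≥ 0.80 is conventionally adequate.
Power ≈ 0.96 → the study is adequately powered (power ≥ 0.80).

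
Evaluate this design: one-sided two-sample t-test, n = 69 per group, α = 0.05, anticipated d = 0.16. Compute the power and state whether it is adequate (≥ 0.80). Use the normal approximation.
Power ≈ 0.24; the study is underpowered (power < 0.80)

Power calculation (two-sample t-test, normal approximation):
z_β = d · √(n/2) - z_α
z_β = 0.16 · √(69/2) - 1.645
z_β = 0.16 · 5.874 - 1.645
z_β = -0.705

Power = Φ(z_β) = Φ(-0.705) ≈ 0.240

Effect size d = 0.16 is very small by Cohen's convention (0.2/0.5/0.8).

Threshold: power ≥ 0.80 is conventionally adequate.
Power ≈ 0.24 → the study is underpowered (power < 0.80).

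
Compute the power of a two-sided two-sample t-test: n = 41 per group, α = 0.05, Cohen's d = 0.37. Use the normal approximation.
Power ≈ 0.39

Power calculation (two-sample t-test, normal approximation):
z_β = d · √(n/2) - z_{α/2}
z_β = 0.37 · √(41/2) - 1.960
z_β = 0.37 · 4.528 - 1.960
z_β = -0.285

Power = Φ(z_β) = Φ(-0.285) ≈ 0.388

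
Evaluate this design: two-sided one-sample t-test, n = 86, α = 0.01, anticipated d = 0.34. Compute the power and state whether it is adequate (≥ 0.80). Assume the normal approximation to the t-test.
Power ≈ 0.72; the study is underpowered (power < 0.80)

Power calculation (one-sample t-test, normal approximation):
z_β = d · √n - z_{α/2}
z_β = 0.34 · √86 - 2.576
z_β = 0.34 · 9.274 - 2.576
z_β = 0.577

Power = Φ(z_β) = Φ(0.577) ≈ 0.718

Effect size d = 0.34 is small by Cohen's convention (0.2/0.5/0.8).

Threshold: power ≥ 0.80 is conventionally adequate.
Power ≈ 0.72 → the study is underpowered (power < 0.80).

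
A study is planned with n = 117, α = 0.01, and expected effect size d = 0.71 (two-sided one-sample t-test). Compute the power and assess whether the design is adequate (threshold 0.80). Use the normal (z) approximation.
Power ≈ 1.00; the study is adequately powered (power ≥ 0.80)

Power calculation (one-sample t-test, normal approximation):
z_β = d · √n - z_{α/2}
z_β = 0.71 · √117 - 2.576
z_β = 0.71 · 10.817 - 2.576
z_β = 5.104

Power = Φ(z_β) = Φ(5.104) ≈ 1.000

Effect size d = 0.71 is medium by Cohen's convention (0.2/0.5/0.8).

Threshold: power ≥ 0.80 is conventionally adequate.
Power ≈ 1.00 → the study is adequately powered (power ≥ 0.80).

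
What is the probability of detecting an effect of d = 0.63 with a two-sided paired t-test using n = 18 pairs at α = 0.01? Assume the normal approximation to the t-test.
Power ≈ 0.54

Power calculation (paired t-test, normal approximation):
z_β = d · √n - z_{α/2}
z_β = 0.63 · √18 - 2.576
z_β = 0.63 · 4.243 - 2.576
z_β = 0.097

Power = Φ(z_β) = Φ(0.097) ≈ 0.539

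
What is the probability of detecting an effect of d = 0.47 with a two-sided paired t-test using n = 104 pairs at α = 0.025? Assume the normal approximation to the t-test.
Power ≈ 0.99

Power calculation (paired t-test, normal approximation):
z_β = d · √n - z_{α/2}
z_β = 0.47 · √104 - 2.241
z_β = 0.47 · 10.198 - 2.241
z_β = 2.552

Power = Φ(z_β) = Φ(2.552) ≈ 0.995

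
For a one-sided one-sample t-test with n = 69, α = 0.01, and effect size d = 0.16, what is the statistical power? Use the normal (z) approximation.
Power ≈ 0.16

Power calculation (one-sample t-test, normal approximation):
z_β = d · √n - z_α
z_β = 0.16 · √69 - 2.326
z_β = 0.16 · 8.307 - 2.326
z_β = -0.997

Power = Φ(z_β) = Φ(-0.997) ≈ 0.159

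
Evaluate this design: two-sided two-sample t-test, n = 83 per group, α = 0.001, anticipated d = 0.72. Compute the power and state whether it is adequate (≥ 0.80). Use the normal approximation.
Power ≈ 0.91; the study is adequately powered (power ≥ 0.80)

Power calculation (two-sample t-test, normal approximation):
z_β = d · √(n/2) - z_{α/2}
z_β = 0.72 · √(83/2) - 3.291
z_β = 0.72 · 6.442 - 3.291
z_β = 1.348

Power = Φ(z_β) = Φ(1.348) ≈ 0.911

Effect size d = 0.72 is medium by Cohen's convention (0.2/0.5/0.8).

Threshold: power ≥ 0.80 is conventionally adequate.
Power ≈ 0.91 → the study is adequately powered (power ≥ 0.80).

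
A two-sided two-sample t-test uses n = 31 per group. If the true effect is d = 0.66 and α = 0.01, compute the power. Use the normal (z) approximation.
Power ≈ 0.51

Power calculation (two-sample t-test, normal approximation):
z_β = d · √(n/2) - z_{α/2}
z_β = 0.66 · √(31/2) - 2.576
z_β = 0.66 · 3.937 - 2.576
z_β = 0.023

Power = Φ(z_β) = Φ(0.023) ≈ 0.509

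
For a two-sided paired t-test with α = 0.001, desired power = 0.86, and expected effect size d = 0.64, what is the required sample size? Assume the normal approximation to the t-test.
n = 47 pairs

Sample size formula (paired t-test, normal approximation):
n = ((z_{α/2} + z_β) / d)²

z_{α/2} = 3.291 (for α = 0.001, two-sided)
z_β = 1.080 (for power = 0.86)
d = 0.64

n = ((3.291 + 1.080) / 0.64)²
n = (6.830)²
n ≈ 46.65
Round up to the next whole number: n = 47 pairs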